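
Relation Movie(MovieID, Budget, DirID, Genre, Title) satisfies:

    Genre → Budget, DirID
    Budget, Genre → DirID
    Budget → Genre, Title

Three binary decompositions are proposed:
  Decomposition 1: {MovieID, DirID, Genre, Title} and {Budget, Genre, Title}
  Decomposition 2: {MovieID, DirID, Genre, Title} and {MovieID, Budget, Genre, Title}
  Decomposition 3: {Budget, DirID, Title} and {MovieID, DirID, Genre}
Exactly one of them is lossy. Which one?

Decomposition 1: common = {Genre, Title}, closure = {Budget, DirID, Genre, Title} → lossless.
Decomposition 2: common = {MovieID, Genre, Title}, closure = {MovieID, Budget, DirID, Genre, Title} → lossless.
Decomposition 3: common = {DirID}, closure = {DirID} → lossy.

Decomposition 3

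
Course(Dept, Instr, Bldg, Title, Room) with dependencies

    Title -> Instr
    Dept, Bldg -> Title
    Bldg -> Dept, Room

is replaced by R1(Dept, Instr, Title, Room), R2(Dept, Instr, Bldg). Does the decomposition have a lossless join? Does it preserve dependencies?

lossy and not dependency-preserving

Lossless test: (Dept, Instr)⁺ = {Dept, Instr}, which is a superkey of neither fragment — lossy.
Dependency preservation: the restricted closure of {Dept, Bldg} across the fragments never reaches {Title}, so Dept, Bldg → Title cannot be enforced without a join — not preserved.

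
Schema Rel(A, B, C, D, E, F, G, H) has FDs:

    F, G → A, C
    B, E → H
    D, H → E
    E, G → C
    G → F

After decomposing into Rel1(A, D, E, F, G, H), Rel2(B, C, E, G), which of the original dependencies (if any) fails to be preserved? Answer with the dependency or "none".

Check B, E → H: no single fragment contains all of {B, E, H}, and the restricted closure of {B, E} across the fragments never reaches {H}.
F, G → A, C is preserved.
D, H → E is preserved.
E, G → C is preserved.
G → F is preserved.

B, E → H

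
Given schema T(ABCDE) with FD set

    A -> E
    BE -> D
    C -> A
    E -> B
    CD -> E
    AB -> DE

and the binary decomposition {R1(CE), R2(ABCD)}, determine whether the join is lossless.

Common attributes: R1 ∩ R2 = {C}.
Closure of {C}: C → A applies, adding A; A → E applies, adding E; E → B applies, adding B; AB → DE applies, adding D. So (C)⁺ = {ABCDE}.
This closure contains every attribute of R1, so R1 ∩ R2 → R1. The join is lossless.

Yes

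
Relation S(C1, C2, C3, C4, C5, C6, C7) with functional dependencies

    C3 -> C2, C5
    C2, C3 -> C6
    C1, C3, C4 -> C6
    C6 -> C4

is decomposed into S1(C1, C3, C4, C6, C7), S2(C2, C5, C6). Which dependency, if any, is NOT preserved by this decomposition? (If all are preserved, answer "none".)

Check C3 → C2, C5: no single fragment contains all of {C2, C3, C5}, and the restricted closure of {C3} across the fragments never reaches {C2, C5}.
C2, C3 → C6 is preserved.
C1, C3, C4 → C6 is preserved.
C6 → C4 is preserved.

C3 -> C2, C5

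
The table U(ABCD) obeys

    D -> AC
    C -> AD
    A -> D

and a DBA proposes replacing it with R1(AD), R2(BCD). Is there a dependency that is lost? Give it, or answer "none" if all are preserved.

D → AC: restricted closure across fragments reaches AC.
C → AD: restricted closure across fragments reaches AD.
A → D lies within R1.
Every dependency is enforceable on the fragments, so the decomposition is dependency-preserving.

none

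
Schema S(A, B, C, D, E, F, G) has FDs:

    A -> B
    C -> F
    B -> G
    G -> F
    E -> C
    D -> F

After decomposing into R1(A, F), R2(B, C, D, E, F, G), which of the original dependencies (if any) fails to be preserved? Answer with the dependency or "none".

A -> B

Check A → B: no single fragment contains all of {A, B}, and the restricted closure of {A} across the fragments never reaches {B}.
C → F is preserved.
B → G is preserved.
G → F is preserved.
E → C is preserved.
D → F is preserved.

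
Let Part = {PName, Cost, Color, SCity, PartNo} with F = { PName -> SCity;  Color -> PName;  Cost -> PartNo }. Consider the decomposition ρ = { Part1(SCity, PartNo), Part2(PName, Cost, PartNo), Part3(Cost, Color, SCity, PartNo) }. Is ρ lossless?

No

Chase test. Columns are PName, Cost, Color, SCity, PartNo; row i has aⱼ where attribute j ∈ Parti, else bᵢⱼ.
Initial tableau (one row per fragment):
  row 1: b11 b12 b13 a4 a5
  row 2: a1 a2 b23 b24 a5
  row 3: b31 a2 a3 a4 a5
No row becomes fully distinguished — the join is lossy.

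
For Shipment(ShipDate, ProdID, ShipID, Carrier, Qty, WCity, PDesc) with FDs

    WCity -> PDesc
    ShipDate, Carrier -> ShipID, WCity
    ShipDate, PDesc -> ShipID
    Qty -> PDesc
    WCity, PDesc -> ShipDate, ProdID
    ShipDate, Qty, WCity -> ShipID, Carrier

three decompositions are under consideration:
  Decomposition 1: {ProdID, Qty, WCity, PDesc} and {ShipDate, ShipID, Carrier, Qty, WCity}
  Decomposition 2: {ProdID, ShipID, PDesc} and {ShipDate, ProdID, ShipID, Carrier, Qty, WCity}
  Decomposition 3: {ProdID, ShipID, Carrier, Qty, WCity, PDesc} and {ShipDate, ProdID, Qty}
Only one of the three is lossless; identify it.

Decomposition 1

Decomposition 1: common = {Qty, WCity}, closure = {ShipDate, ProdID, ShipID, Carrier, Qty, WCity, PDesc} → lossless.
Decomposition 2: common = {ProdID, ShipID}, closure = {ProdID, ShipID} → lossy.
Decomposition 3: common = {ProdID, Qty}, closure = {ProdID, Qty, PDesc} → lossy.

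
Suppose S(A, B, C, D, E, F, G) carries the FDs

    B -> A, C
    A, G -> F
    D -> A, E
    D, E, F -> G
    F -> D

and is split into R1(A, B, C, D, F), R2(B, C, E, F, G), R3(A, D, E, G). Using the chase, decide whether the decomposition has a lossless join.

Chase test. Columns are A, B, C, D, E, F, G; row i has aⱼ where attribute j ∈ Ri, else bᵢⱼ.
Initial tableau (one row per fragment):
  row 1: a1 a2 a3 a4 b15 a6 b17
  row 2: b21 a2 a3 b24 a5 a6 a7
  row 3: a1 b32 b33 a4 a5 b36 a7
Rows 1 and 2 agree on B; apply B→A, C and equate their A, C entries.
Rows 2 and 3 agree on A, G; apply A, G→F and equate their F entries.
Rows 1 and 3 agree on D; apply D→A, E and equate their A, E entries.
Rows 1 and 3 agree on D, E, F; apply D, E, F→G and equate their G entries.
Rows 1 and 2 agree on F; apply F→D and equate their D entries.
Row 1 is now all distinguished symbols — the join is lossless.

Yes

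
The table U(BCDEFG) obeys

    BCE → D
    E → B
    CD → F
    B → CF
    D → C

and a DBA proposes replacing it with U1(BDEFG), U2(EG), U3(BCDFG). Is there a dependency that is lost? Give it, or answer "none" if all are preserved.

BCE → D: restricted closure across fragments reaches D.
E → B lies within U1.
CD → F lies within U3.
B → CF lies within U3.
D → C lies within U3.
Every dependency is enforceable on the fragments, so the decomposition is dependency-preserving.

none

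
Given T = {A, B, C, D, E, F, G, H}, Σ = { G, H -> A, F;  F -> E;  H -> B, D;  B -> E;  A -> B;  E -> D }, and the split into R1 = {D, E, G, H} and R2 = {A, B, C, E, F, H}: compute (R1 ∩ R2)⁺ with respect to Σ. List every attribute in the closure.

B, D, E, H

R1 ∩ R2 = {E, H}.
H → B, D applies, adding B, D
Closure: {B, D, E, H}.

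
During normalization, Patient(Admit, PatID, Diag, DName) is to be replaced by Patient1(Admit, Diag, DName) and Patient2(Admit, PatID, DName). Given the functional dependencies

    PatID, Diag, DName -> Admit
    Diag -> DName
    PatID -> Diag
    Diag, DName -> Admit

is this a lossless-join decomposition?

Common attributes: Patient1 ∩ Patient2 = {Admit, DName}.
No dependency enlarges {Admit, DName}, so (Admit, DName)⁺ = {Admit, DName}.
The closure contains neither all of Patient1 = {Admit, Diag, DName} nor all of Patient2 = {Admit, PatID, DName}, so the common attributes are not a superkey of either fragment. The join is lossy.

No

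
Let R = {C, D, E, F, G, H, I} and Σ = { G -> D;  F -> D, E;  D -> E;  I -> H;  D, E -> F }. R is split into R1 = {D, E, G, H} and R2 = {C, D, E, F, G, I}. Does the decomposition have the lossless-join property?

No

Common attributes: R1 ∩ R2 = {D, E, G}.
Closure of {D, E, G}: D, E → F applies, adding F. So (D, E, G)⁺ = {D, E, F, G}.
The closure contains neither all of R1 = {D, E, G, H} nor all of R2 = {C, D, E, F, G, I}, so the common attributes are not a superkey of either fragment. The join is lossy.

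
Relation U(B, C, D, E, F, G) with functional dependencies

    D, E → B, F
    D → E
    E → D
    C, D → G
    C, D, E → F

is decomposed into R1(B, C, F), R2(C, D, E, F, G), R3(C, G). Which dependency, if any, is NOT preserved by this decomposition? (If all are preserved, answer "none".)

D, E → B, F

Check D, E → B, F: no single fragment contains all of {B, D, E, F}, and the restricted closure of {D, E} across the fragments never reaches {B, F}.
D → E is preserved.
E → D is preserved.
C, D → G is preserved.
C, D, E → F is preserved.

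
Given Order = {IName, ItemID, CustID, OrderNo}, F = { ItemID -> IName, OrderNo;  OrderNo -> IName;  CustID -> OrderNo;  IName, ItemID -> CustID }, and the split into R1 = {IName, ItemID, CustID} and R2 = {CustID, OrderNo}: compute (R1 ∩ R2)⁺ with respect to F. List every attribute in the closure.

IName, CustID, OrderNo

R1 ∩ R2 = {CustID}.
CustID → OrderNo applies, adding OrderNo
OrderNo → IName applies, adding IName
Closure: {IName, CustID, OrderNo}.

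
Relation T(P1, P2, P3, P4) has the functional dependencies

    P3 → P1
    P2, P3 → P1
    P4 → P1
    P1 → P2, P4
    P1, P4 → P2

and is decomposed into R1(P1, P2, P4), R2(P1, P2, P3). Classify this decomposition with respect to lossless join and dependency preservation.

Lossless test: (P1, P2)⁺ = {P1, P2, P4}, which contains all of one fragment — lossless.
Dependency preservation: every FD's attributes lie within a single fragment, so each can be enforced locally — preserved.

lossless and dependency-preserving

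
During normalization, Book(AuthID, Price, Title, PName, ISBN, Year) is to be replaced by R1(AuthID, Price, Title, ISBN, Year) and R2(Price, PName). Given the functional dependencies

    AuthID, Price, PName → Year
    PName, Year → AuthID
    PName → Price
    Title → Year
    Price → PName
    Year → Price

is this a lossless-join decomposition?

Common attributes: R1 ∩ R2 = {Price}.
Closure of {Price}: Price → PName applies, adding PName. So (Price)⁺ = {Price, PName}.
This closure contains every attribute of R2, so R1 ∩ R2 → R2. The join is lossless.

Yes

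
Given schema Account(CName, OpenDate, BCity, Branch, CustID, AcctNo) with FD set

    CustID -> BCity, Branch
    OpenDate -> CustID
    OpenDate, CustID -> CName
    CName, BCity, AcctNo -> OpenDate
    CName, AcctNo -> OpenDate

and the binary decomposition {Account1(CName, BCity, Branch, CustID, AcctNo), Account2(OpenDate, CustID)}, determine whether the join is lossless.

No

Common attributes: Account1 ∩ Account2 = {CustID}.
Closure of {CustID}: CustID → BCity, Branch applies, adding BCity, Branch. So (CustID)⁺ = {BCity, Branch, CustID}.
The closure contains neither all of Account1 = {CName, BCity, Branch, CustID, AcctNo} nor all of Account2 = {OpenDate, CustID}, so the common attributes are not a superkey of either fragment. The join is lossy.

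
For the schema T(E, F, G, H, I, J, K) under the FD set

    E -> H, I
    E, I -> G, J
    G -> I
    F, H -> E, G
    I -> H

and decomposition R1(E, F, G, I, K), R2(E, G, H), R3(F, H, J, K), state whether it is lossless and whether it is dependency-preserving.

lossless but not dependency-preserving

Lossless test (chase): Rows 1 and 2 agree on E; apply E→H, I and equate their H, I entries. Rows 1 and 2 agree on E, I; apply E, I→G, J and equate their G, J entries. Rows 1 and 3 agree on F, H; apply F, H→E, G and equate their E, G entries. Rows 1 and 3 agree on E; apply E→H, I and equate their H, I entries. Rows 1 and 3 agree on E, I; apply E, I→G, J and equate their G, J entries. Row 1 is now all distinguished symbols — the join is lossless.
Dependency preservation: the restricted closure of {E, I} across the fragments never reaches {G, J}, so E, I → G, J cannot be enforced without a join — not preserved.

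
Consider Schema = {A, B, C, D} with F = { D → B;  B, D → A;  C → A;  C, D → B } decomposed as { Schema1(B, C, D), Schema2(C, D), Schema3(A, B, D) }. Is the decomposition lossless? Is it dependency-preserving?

lossless but not dependency-preserving

Lossless test (chase): Rows 1 and 2 agree on D; apply D→B and equate their B entries. Rows 1 and 2 agree on B, D; apply B, D→A and equate their A entries. Rows 1 and 3 agree on B, D; apply B, D→A and equate their A entries. Row 1 is now all distinguished symbols — the join is lossless.
Dependency preservation: the restricted closure of {C} across the fragments never reaches {A}, so C → A cannot be enforced without a join — not preserved.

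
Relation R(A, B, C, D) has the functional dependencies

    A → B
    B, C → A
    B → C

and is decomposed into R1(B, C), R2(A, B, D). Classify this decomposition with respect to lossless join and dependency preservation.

lossless and dependency-preserving

Lossless test: (B)⁺ = {A, B, C}, which contains all of one fragment — lossless.
Dependency preservation: B, C → A is not contained in any single fragment, but the restricted closure of its left-hand side across the fragments still reaches the right-hand side; the remaining FDs each lie inside some fragment. All dependencies are preserved.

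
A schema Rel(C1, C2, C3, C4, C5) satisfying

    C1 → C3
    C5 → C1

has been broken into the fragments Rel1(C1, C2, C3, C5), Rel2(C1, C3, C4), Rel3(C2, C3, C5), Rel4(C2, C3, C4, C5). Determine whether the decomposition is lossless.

Yes

Chase test. Columns are C1, C2, C3, C4, C5; row i has aⱼ where attribute j ∈ Reli, else bᵢⱼ.
Initial tableau (one row per fragment):
  row 1: a1 a2 a3 b14 a5
  row 2: a1 b22 a3 a4 b25
  row 3: b31 a2 a3 b34 a5
  row 4: b41 a2 a3 a4 a5
Rows 1 and 3 agree on C5; apply C5→C1 and equate their C1 entries.
Rows 1 and 4 agree on C5; apply C5→C1 and equate their C1 entries.
Row 4 is now all distinguished symbols — the join is lossless.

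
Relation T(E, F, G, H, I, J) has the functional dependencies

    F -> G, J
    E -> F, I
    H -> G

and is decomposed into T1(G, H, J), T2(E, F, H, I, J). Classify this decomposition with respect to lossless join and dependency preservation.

lossless but not dependency-preserving

Lossless test: (H, J)⁺ = {G, H, J}, which contains all of one fragment — lossless.
Dependency preservation: the restricted closure of {F} across the fragments never reaches {G, J}, so F → G, J cannot be enforced without a join — not preserved.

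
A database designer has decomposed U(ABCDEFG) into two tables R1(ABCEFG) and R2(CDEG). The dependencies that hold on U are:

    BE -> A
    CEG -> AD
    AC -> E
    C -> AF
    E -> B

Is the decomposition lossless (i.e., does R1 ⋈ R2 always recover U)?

Common attributes: R1 ∩ R2 = {CEG}.
Closure of {CEG}: CEG → AD applies, adding AD; C → AF applies, adding F; E → B applies, adding B. So (CEG)⁺ = {ABCDEFG}.
This closure contains every attribute of R1, so R1 ∩ R2 → R1. The join is lossless.

Yes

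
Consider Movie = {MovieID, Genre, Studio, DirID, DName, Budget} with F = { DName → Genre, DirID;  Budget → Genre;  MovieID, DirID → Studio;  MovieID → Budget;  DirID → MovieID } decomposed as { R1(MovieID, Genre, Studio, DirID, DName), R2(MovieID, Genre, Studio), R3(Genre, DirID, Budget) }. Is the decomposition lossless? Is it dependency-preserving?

lossless but not dependency-preserving

Lossless test (chase): Rows 1 and 2 agree on MovieID; apply MovieID→Budget and equate their Budget entries. Rows 1 and 3 agree on DirID; apply DirID→MovieID and equate their MovieID entries. Rows 1 and 3 agree on MovieID, DirID; apply MovieID, DirID→Studio and equate their Studio entries. Rows 1 and 3 agree on MovieID; apply MovieID→Budget and equate their Budget entries. Row 1 is now all distinguished symbols — the join is lossless.
Dependency preservation: the restricted closure of {MovieID} across the fragments never reaches {Budget}, so MovieID → Budget cannot be enforced without a join — not preserved.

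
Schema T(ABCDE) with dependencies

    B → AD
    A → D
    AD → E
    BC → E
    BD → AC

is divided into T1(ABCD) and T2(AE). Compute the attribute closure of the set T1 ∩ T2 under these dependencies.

ADE

T1 ∩ T2 = {A}.
A → D applies, adding D
AD → E applies, adding E
Closure: {ADE}.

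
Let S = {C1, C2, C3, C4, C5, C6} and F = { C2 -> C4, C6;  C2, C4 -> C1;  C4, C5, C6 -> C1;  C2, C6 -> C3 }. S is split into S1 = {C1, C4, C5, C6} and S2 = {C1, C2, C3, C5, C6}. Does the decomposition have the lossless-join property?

Common attributes: S1 ∩ S2 = {C1, C5, C6}.
No dependency enlarges {C1, C5, C6}, so (C1, C5, C6)⁺ = {C1, C5, C6}.
The closure contains neither all of S1 = {C1, C4, C5, C6} nor all of S2 = {C1, C2, C3, C5, C6}, so the common attributes are not a superkey of either fragment. The join is lossy.

No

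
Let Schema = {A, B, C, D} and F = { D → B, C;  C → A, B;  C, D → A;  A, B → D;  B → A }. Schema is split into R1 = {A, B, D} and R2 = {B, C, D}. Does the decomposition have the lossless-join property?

Common attributes: R1 ∩ R2 = {B, D}.
Closure of {B, D}: D → B, C applies, adding C; C → A, B applies, adding A. So (B, D)⁺ = {A, B, C, D}.
This closure contains every attribute of R1, so R1 ∩ R2 → R1. The join is lossless.

Yes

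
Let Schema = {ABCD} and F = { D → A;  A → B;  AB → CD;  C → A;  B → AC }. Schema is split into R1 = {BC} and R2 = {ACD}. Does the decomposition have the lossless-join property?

Common attributes: R1 ∩ R2 = {C}.
Closure of {C}: C → A applies, adding A; A → B applies, adding B; AB → CD applies, adding D. So (C)⁺ = {ABCD}.
This closure contains every attribute of R1, so R1 ∩ R2 → R1. The join is lossless.

Yes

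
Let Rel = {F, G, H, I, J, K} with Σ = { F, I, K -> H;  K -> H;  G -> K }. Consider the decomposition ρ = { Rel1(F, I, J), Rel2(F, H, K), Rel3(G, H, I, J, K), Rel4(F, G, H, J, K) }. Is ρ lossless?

Chase test. Columns are F, G, H, I, J, K; row i has aⱼ where attribute j ∈ Reli, else bᵢⱼ.
Initial tableau (one row per fragment):
  row 1: a1 b12 b13 a4 a5 b16
  row 2: a1 b22 a3 b24 b25 a6
  row 3: b31 a2 a3 a4 a5 a6
  row 4: a1 a2 a3 b44 a5 a6
No row becomes fully distinguished — the join is lossy.

No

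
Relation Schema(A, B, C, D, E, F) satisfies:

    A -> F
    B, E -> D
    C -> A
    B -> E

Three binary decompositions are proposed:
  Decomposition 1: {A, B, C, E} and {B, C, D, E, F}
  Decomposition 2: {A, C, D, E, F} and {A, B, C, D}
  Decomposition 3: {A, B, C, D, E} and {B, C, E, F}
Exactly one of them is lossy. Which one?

Decomposition 2

Decomposition 1: common = {B, C, E}, closure = {A, B, C, D, E, F} → lossless.
Decomposition 2: common = {A, C, D}, closure = {A, C, D, F} → lossy.
Decomposition 3: common = {B, C, E}, closure = {A, B, C, D, E, F} → lossless.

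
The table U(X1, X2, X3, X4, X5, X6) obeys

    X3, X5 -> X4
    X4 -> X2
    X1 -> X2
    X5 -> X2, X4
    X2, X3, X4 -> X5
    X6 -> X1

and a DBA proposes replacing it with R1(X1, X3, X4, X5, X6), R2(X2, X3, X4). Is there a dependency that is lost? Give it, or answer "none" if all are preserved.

Check X1 → X2: no single fragment contains all of {X1, X2}, and the restricted closure of {X1} across the fragments never reaches {X2}.
X3, X5 → X4 is preserved.
X4 → X2 is preserved.
X5 → X2, X4 is preserved.
X2, X3, X4 → X5 is preserved.
X6 → X1 is preserved.

X1 -> X2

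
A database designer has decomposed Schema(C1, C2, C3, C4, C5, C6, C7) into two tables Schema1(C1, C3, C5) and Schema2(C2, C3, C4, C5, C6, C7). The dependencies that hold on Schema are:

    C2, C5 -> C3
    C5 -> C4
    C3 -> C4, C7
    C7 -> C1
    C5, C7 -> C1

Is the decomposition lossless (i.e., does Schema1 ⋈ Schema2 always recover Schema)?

Common attributes: Schema1 ∩ Schema2 = {C3, C5}.
Closure of {C3, C5}: C5 → C4 applies, adding C4; C3 → C4, C7 applies, adding C7; C7 → C1 applies, adding C1. So (C3, C5)⁺ = {C1, C3, C4, C5, C7}.
This closure contains every attribute of Schema1, so Schema1 ∩ Schema2 → Schema1. The join is lossless.

Yes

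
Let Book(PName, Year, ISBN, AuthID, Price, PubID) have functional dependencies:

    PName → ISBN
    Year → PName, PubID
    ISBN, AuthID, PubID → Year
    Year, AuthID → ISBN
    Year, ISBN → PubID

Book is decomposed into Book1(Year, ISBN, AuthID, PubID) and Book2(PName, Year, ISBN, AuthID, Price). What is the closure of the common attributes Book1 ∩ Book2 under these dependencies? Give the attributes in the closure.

PName, Year, ISBN, AuthID, PubID

Book1 ∩ Book2 = {Year, ISBN, AuthID}.
Year → PName, PubID applies, adding PName, PubID
Closure: {PName, Year, ISBN, AuthID, PubID}.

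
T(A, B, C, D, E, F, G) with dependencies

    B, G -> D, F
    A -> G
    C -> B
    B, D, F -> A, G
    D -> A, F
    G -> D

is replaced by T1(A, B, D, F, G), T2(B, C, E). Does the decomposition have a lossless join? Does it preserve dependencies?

lossy but dependency-preserving

Lossless test: (B)⁺ = {B}, which is a superkey of neither fragment — lossy.
Dependency preservation: every FD's attributes lie within a single fragment, so each can be enforced locally — preserved.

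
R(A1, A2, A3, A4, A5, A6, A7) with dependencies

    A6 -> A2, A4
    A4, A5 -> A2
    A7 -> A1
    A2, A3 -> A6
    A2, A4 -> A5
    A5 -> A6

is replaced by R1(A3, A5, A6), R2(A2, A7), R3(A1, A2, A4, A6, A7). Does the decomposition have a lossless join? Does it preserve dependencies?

lossy and not dependency-preserving

Lossless test (chase): Rows 1 and 3 agree on A6; apply A6→A2, A4 and equate their A2, A4 entries. Rows 2 and 3 agree on A7; apply A7→A1 and equate their A1 entries. Rows 1 and 3 agree on A2, A4; apply A2, A4→A5 and equate their A5 entries. No row becomes fully distinguished — the join is lossy.
Dependency preservation: the restricted closure of {A2, A3} across the fragments never reaches {A6}, so A2, A3 → A6 cannot be enforced without a join — not preserved.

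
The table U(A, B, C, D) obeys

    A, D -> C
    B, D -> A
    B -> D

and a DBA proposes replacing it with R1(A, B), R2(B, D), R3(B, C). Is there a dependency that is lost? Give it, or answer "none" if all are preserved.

A, D -> C

Check A, D → C: no single fragment contains all of {A, C, D}, and the restricted closure of {A, D} across the fragments never reaches {C}.
B, D → A is preserved.
B → D is preserved.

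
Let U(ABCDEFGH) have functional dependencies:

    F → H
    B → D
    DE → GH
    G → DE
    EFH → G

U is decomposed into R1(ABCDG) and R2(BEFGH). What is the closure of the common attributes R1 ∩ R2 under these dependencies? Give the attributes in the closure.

R1 ∩ R2 = {BG}.
B → D applies, adding D
G → DE applies, adding E
DE → GH applies, adding H
Closure: {BDEGH}.

BDEGH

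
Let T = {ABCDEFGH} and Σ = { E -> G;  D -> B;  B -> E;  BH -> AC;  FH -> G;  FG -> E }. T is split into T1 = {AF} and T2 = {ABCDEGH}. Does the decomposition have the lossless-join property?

No

Common attributes: T1 ∩ T2 = {A}.
No dependency enlarges {A}, so (A)⁺ = {A}.
The closure contains neither all of T1 = {AF} nor all of T2 = {ABCDEGH}, so the common attributes are not a superkey of either fragment. The join is lossy.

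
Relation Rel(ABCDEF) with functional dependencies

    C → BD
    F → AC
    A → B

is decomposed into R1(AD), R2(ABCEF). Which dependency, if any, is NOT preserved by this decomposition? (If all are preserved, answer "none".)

Check C → BD: no single fragment contains all of {BCD}, and the restricted closure of {C} across the fragments never reaches {BD}.
F → AC is preserved.
A → B is preserved.

C → BD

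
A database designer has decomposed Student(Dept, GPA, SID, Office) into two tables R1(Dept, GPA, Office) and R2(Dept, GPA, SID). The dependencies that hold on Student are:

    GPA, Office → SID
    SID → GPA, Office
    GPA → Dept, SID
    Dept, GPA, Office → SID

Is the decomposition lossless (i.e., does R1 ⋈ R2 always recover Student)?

Yes

Common attributes: R1 ∩ R2 = {Dept, GPA}.
Closure of {Dept, GPA}: GPA → Dept, SID applies, adding SID; SID → GPA, Office applies, adding Office. So (Dept, GPA)⁺ = {Dept, GPA, SID, Office}.
This closure contains every attribute of R1, so R1 ∩ R2 → R1. The join is lossless.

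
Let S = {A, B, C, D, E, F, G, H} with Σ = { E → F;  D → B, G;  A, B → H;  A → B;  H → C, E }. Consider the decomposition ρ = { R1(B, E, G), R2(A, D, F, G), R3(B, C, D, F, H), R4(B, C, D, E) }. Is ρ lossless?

No

Chase test. Columns are A, B, C, D, E, F, G, H; row i has aⱼ where attribute j ∈ Ri, else bᵢⱼ.
Initial tableau (one row per fragment):
  row 1: b11 a2 b13 b14 a5 b16 a7 b18
  row 2: a1 b22 b23 a4 b25 a6 a7 b28
  row 3: b31 a2 a3 a4 b35 a6 b37 a8
  row 4: b41 a2 a3 a4 a5 b46 b47 b48
Rows 1 and 4 agree on E; apply E→F and equate their F entries.
Rows 2 and 3 agree on D; apply D→B, G and equate their B, G entries.
Rows 2 and 4 agree on D; apply D→B, G and equate their B, G entries.
No row becomes fully distinguished — the join is lossy.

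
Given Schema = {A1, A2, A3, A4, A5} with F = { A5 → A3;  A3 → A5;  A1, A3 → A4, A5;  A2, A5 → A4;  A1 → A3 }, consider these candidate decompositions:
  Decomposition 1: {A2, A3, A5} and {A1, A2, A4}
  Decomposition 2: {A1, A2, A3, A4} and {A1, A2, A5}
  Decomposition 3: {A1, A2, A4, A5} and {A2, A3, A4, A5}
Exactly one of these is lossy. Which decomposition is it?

Decomposition 1: common = {A2}, closure = {A2} → lossy.
Decomposition 2: common = {A1, A2}, closure = {A1, A2, A3, A4, A5} → lossless.
Decomposition 3: common = {A2, A4, A5}, closure = {A2, A3, A4, A5} → lossless.

Decomposition 1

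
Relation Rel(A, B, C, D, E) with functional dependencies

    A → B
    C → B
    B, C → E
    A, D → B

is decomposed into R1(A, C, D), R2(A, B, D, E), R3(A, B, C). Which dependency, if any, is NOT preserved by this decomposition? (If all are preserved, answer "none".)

B, C → E

Check B, C → E: no single fragment contains all of {B, C, E}, and the restricted closure of {B, C} across the fragments never reaches {E}.
A → B is preserved.
C → B is preserved.
A, D → B is preserved.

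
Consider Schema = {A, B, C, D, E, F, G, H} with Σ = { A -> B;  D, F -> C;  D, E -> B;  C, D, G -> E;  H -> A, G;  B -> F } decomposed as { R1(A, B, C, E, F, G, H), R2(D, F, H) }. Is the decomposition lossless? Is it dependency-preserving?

Lossless test: (F, H)⁺ = {A, B, F, G, H}, which is a superkey of neither fragment — lossy.
Dependency preservation: the restricted closure of {D, F} across the fragments never reaches {C}, so D, F → C cannot be enforced without a join — not preserved.

lossy and not dependency-preserving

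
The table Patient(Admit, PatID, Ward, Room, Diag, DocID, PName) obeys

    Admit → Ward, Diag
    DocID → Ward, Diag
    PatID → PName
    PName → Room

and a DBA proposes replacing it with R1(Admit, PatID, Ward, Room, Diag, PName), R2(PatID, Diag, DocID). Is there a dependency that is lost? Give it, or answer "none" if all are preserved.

DocID → Ward, Diag

Check DocID → Ward, Diag: no single fragment contains all of {Ward, Diag, DocID}, and the restricted closure of {DocID} across the fragments never reaches {Ward, Diag}.
Admit → Ward, Diag is preserved.
PatID → PName is preserved.
PName → Room is preserved.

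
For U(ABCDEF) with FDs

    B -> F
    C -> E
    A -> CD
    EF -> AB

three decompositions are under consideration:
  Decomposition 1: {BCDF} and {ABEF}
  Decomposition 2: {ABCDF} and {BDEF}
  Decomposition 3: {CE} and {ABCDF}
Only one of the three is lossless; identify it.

Decomposition 3

Decomposition 1: common = {BF}, closure = {BF} → lossy.
Decomposition 2: common = {BDF}, closure = {BDF} → lossy.
Decomposition 3: common = {C}, closure = {CE} → lossless.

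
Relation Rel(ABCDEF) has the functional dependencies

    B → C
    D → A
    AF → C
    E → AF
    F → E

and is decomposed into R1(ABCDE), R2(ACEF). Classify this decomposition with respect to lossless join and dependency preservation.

lossless and dependency-preserving

Lossless test: (ACE)⁺ = {ACEF}, which contains all of one fragment — lossless.
Dependency preservation: every FD's attributes lie within a single fragment, so each can be enforced locally — preserved.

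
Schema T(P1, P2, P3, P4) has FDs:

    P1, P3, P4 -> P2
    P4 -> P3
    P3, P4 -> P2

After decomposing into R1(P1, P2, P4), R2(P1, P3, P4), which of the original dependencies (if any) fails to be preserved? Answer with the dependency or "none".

P1, P3, P4 → P2: restricted closure across fragments reaches P2.
P4 → P3 lies within R2.
P3, P4 → P2: restricted closure across fragments reaches P2.
Every dependency is enforceable on the fragments, so the decomposition is dependency-preserving.

none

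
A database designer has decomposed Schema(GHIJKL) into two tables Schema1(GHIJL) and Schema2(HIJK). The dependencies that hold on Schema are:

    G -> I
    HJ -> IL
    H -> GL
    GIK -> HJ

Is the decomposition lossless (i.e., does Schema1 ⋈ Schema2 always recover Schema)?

Yes

Common attributes: Schema1 ∩ Schema2 = {HIJ}.
Closure of {HIJ}: HJ → IL applies, adding L; H → GL applies, adding G. So (HIJ)⁺ = {GHIJL}.
This closure contains every attribute of Schema1, so Schema1 ∩ Schema2 → Schema1. The join is lossless.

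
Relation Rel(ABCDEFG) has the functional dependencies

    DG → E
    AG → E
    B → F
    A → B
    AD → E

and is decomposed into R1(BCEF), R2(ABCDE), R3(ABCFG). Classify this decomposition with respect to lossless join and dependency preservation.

lossy and not dependency-preserving

Lossless test (chase): Rows 1 and 2 agree on B; apply B→F and equate their F entries. No row becomes fully distinguished — the join is lossy.
Dependency preservation: the restricted closure of {DG} across the fragments never reaches {E}, so DG → E cannot be enforced without a join — not preserved.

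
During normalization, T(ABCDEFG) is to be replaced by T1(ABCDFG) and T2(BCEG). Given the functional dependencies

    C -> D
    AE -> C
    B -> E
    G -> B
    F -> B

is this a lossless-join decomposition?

Common attributes: T1 ∩ T2 = {BCG}.
Closure of {BCG}: C → D applies, adding D; B → E applies, adding E. So (BCG)⁺ = {BCDEG}.
This closure contains every attribute of T2, so T1 ∩ T2 → T2. The join is lossless.

Yes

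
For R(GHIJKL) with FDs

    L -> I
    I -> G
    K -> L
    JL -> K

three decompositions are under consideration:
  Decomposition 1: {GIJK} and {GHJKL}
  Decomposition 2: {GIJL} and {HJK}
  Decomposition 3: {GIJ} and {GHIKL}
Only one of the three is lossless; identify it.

Decomposition 1

Decomposition 1: common = {GJK}, closure = {GIJKL} → lossless.
Decomposition 2: common = {J}, closure = {J} → lossy.
Decomposition 3: common = {GI}, closure = {GI} → lossy.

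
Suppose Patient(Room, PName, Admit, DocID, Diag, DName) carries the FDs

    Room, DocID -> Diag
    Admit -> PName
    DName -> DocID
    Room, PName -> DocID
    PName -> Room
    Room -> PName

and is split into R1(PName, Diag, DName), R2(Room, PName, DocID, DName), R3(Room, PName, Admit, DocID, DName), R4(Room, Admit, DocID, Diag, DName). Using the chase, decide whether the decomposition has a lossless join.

Chase test. Columns are Room, PName, Admit, DocID, Diag, DName; row i has aⱼ where attribute j ∈ Ri, else bᵢⱼ.
Initial tableau (one row per fragment):
  row 1: b11 a2 b13 b14 a5 a6
  row 2: a1 a2 b23 a4 b25 a6
  row 3: a1 a2 a3 a4 b35 a6
  row 4: a1 b42 a3 a4 a5 a6
Rows 2 and 3 agree on Room, DocID; apply Room, DocID→Diag and equate their Diag entries.
Rows 2 and 4 agree on Room, DocID; apply Room, DocID→Diag and equate their Diag entries.
Rows 3 and 4 agree on Admit; apply Admit→PName and equate their PName entries.
Rows 1 and 2 agree on DName; apply DName→DocID and equate their DocID entries.
Rows 1 and 2 agree on PName; apply PName→Room and equate their Room entries.
Row 3 is now all distinguished symbols — the join is lossless.

Yes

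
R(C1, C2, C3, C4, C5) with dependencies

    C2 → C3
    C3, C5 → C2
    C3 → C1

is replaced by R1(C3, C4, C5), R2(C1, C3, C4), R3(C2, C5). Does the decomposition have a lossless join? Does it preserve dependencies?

lossy and not dependency-preserving

Lossless test (chase): Rows 1 and 2 agree on C3; apply C3→C1 and equate their C1 entries. No row becomes fully distinguished — the join is lossy.
Dependency preservation: the restricted closure of {C2} across the fragments never reaches {C3}, so C2 → C3 cannot be enforced without a join — not preserved.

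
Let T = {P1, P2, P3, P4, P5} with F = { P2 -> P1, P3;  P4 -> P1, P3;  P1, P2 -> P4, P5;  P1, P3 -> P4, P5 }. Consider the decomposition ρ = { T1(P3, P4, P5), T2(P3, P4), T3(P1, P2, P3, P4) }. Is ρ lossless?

Chase test. Columns are P1, P2, P3, P4, P5; row i has aⱼ where attribute j ∈ Ti, else bᵢⱼ.
Initial tableau (one row per fragment):
  row 1: b11 b12 a3 a4 a5
  row 2: b21 b22 a3 a4 b25
  row 3: a1 a2 a3 a4 b35
Rows 1 and 2 agree on P4; apply P4→P1, P3 and equate their P1, P3 entries.
Rows 1 and 3 agree on P4; apply P4→P1, P3 and equate their P1, P3 entries.
Rows 1 and 2 agree on P1, P3; apply P1, P3→P4, P5 and equate their P4, P5 entries.
Rows 1 and 3 agree on P1, P3; apply P1, P3→P4, P5 and equate their P4, P5 entries.
Row 3 is now all distinguished symbols — the join is lossless.

Yes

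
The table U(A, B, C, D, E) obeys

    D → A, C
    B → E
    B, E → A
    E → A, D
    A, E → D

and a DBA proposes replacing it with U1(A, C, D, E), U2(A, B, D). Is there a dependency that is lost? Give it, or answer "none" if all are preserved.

B → E

Check B → E: no single fragment contains all of {B, E}, and the restricted closure of {B} across the fragments never reaches {E}.
D → A, C is preserved.
B, E → A is preserved.
E → A, D is preserved.
A, E → D is preserved.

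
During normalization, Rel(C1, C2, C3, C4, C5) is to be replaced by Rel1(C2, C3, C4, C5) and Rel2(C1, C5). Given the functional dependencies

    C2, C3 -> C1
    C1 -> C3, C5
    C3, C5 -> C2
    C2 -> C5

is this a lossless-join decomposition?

Common attributes: Rel1 ∩ Rel2 = {C5}.
No dependency enlarges {C5}, so (C5)⁺ = {C5}.
The closure contains neither all of Rel1 = {C2, C3, C4, C5} nor all of Rel2 = {C1, C5}, so the common attributes are not a superkey of either fragment. The join is lossy.

No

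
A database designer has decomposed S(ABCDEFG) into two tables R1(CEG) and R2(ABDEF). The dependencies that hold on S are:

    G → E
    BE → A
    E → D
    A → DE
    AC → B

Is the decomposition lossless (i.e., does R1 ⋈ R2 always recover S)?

No

Common attributes: R1 ∩ R2 = {E}.
Closure of {E}: E → D applies, adding D. So (E)⁺ = {DE}.
The closure contains neither all of R1 = {CEG} nor all of R2 = {ABDEF}, so the common attributes are not a superkey of either fragment. The join is lossy.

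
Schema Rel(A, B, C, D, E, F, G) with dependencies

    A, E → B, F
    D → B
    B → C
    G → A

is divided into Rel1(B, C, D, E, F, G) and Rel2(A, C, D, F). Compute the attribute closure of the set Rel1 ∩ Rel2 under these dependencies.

B, C, D, F

Rel1 ∩ Rel2 = {C, D, F}.
D → B applies, adding B
Closure: {B, C, D, F}.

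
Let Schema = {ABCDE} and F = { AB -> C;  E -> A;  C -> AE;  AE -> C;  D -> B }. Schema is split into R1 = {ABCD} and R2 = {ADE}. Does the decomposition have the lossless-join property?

Yes

Common attributes: R1 ∩ R2 = {AD}.
Closure of {AD}: D → B applies, adding B; AB → C applies, adding C; C → AE applies, adding E. So (AD)⁺ = {ABCDE}.
This closure contains every attribute of R1, so R1 ∩ R2 → R1. The join is lossless.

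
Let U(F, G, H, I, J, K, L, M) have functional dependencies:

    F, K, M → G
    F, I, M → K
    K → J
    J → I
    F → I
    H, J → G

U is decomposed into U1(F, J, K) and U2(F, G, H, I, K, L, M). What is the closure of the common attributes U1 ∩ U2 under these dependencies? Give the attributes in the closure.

U1 ∩ U2 = {F, K}.
K → J applies, adding J
J → I applies, adding I
Closure: {F, I, J, K}.

F, I, J, K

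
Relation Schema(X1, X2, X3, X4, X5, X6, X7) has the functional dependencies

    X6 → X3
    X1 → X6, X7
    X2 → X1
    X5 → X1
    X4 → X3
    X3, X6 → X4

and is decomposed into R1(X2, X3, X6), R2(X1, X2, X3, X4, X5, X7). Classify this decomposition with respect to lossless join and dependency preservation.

Lossless test: (X2, X3)⁺ = {X1, X2, X3, X4, X6, X7}, which contains all of one fragment — lossless.
Dependency preservation: the restricted closure of {X1} across the fragments never reaches {X6, X7}, so X1 → X6, X7 cannot be enforced without a join — not preserved.

lossless but not dependency-preserving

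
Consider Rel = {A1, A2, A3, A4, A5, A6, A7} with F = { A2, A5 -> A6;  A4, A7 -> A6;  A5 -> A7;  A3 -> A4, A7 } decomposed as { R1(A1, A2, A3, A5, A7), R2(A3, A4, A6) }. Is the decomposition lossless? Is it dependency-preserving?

Lossless test: (A3)⁺ = {A3, A4, A6, A7}, which contains all of one fragment — lossless.
Dependency preservation: the restricted closure of {A2, A5} across the fragments never reaches {A6}, so A2, A5 → A6 cannot be enforced without a join — not preserved.

lossless but not dependency-preserving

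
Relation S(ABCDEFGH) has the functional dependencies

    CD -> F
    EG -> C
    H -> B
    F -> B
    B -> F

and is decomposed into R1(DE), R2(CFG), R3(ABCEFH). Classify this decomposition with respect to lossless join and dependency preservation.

lossy and not dependency-preserving

Lossless test (chase): Rows 2 and 3 agree on F; apply F→B and equate their B entries. No row becomes fully distinguished — the join is lossy.
Dependency preservation: the restricted closure of {CD} across the fragments never reaches {F}, so CD → F cannot be enforced without a join — not preserved.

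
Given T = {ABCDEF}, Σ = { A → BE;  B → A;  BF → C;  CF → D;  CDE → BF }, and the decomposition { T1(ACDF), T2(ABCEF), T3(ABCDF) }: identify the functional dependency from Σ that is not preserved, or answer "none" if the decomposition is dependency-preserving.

CDE → BF

Check CDE → BF: no single fragment contains all of {BCDEF}, and the restricted closure of {CDE} across the fragments never reaches {BF}.
A → BE is preserved.
B → A is preserved.
BF → C is preserved.
CF → D is preserved.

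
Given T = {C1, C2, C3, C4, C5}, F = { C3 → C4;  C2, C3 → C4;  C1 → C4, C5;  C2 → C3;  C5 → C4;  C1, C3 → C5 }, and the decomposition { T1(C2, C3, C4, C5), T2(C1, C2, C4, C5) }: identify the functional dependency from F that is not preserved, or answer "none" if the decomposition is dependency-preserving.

none

C3 → C4 lies within T1.
C2, C3 → C4 lies within T1.
C1 → C4, C5 lies within T2.
C2 → C3 lies within T1.
C5 → C4 lies within T1.
C1, C3 → C5: restricted closure across fragments reaches C5.
Every dependency is enforceable on the fragments, so the decomposition is dependency-preserving.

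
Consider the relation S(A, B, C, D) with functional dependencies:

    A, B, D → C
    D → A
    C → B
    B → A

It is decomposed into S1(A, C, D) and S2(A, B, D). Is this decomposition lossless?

Common attributes: S1 ∩ S2 = {A, D}.
No dependency enlarges {A, D}, so (A, D)⁺ = {A, D}.
The closure contains neither all of S1 = {A, C, D} nor all of S2 = {A, B, D}, so the common attributes are not a superkey of either fragment. The join is lossy.

No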